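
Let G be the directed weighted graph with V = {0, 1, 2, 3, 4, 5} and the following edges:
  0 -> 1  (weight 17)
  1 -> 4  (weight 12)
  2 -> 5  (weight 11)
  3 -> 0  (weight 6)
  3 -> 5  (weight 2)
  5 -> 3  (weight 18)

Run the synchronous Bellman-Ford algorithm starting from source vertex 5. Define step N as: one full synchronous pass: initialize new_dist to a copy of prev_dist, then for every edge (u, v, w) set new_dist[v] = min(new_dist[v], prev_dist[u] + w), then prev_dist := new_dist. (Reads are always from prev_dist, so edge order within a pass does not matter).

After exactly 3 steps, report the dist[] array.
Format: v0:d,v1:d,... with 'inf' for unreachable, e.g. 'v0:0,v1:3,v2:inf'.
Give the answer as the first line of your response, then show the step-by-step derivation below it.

v0:24,v1:41,v2:inf,v3:18,v4:inf,v5:0

step 1: dist = v0:inf,v1:inf,v2:inf,v3:18,v4:inf,v5:0
step 2: dist = v0:24,v1:inf,v2:inf,v3:18,v4:inf,v5:0
step 3: dist = v0:24,v1:41,v2:inf,v3:18,v4:inf,v5:0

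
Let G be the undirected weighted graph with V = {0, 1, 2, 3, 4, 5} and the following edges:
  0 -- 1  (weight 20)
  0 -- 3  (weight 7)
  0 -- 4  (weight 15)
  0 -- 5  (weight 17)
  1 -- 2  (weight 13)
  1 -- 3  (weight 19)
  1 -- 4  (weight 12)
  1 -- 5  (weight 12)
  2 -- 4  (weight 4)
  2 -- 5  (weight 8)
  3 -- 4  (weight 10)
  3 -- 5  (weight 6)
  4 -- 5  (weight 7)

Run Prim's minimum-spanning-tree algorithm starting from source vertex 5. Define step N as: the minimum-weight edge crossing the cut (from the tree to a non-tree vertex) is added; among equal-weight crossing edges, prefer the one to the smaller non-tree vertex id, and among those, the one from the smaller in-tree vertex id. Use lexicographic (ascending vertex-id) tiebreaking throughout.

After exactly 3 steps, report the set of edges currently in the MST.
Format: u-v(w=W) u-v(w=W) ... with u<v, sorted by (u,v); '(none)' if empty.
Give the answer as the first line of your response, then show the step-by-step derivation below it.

0-3(w=7) 3-5(w=6) 4-5(w=7)

step 1: add edge 3-5 (w=6); MST = {3-5(w=6)}
step 2: add edge 0-3 (w=7); MST = {0-3(w=7) 3-5(w=6)}
step 3: add edge 4-5 (w=7); MST = {0-3(w=7) 3-5(w=6) 4-5(w=7)}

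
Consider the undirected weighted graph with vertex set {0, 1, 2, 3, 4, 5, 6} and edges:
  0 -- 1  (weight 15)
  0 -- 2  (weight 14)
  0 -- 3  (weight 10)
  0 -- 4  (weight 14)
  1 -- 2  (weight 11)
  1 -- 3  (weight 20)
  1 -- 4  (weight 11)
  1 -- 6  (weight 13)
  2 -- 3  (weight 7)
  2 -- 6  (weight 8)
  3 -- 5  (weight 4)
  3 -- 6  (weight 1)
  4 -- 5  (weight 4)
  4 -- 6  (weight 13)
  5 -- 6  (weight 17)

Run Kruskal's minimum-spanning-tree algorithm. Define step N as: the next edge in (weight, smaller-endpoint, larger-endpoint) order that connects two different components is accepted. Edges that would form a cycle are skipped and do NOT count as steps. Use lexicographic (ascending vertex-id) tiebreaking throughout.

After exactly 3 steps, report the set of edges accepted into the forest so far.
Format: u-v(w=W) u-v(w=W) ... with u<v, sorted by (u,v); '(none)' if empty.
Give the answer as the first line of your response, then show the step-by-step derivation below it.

3-5(w=4) 3-6(w=1) 4-5(w=4)

step 1: add edge 3-6 (w=1); MST = {3-6(w=1)}
step 2: add edge 3-5 (w=4); MST = {3-5(w=4) 3-6(w=1)}
step 3: add edge 4-5 (w=4); MST = {3-5(w=4) 3-6(w=1) 4-5(w=4)}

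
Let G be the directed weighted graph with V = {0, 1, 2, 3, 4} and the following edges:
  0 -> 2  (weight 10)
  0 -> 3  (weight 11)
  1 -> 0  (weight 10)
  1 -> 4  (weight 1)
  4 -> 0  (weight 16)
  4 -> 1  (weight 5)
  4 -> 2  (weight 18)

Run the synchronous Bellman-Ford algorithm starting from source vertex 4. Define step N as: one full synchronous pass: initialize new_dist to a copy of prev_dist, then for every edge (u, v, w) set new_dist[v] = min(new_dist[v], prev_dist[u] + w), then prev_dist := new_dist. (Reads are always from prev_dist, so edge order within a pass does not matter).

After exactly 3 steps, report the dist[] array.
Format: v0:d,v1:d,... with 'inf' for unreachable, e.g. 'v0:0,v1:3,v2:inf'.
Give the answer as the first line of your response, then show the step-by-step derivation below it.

v0:15,v1:5,v2:18,v3:26,v4:0

step 1: dist = v0:16,v1:5,v2:18,v3:inf,v4:0
step 2: dist = v0:15,v1:5,v2:18,v3:27,v4:0
step 3: dist = v0:15,v1:5,v2:18,v3:26,v4:0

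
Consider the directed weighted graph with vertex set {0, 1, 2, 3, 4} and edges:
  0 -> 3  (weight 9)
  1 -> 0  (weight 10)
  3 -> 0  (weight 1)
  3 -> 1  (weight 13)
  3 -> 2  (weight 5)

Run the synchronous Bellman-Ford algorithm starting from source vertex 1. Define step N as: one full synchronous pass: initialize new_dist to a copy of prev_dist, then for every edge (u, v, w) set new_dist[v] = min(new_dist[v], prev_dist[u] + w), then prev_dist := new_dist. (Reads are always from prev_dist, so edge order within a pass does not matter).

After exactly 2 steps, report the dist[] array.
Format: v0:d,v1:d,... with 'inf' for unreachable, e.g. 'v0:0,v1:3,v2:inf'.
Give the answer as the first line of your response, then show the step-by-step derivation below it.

v0:10,v1:0,v2:inf,v3:19,v4:inf

step 1: dist = v0:10,v1:0,v2:inf,v3:inf,v4:inf
step 2: dist = v0:10,v1:0,v2:inf,v3:19,v4:inf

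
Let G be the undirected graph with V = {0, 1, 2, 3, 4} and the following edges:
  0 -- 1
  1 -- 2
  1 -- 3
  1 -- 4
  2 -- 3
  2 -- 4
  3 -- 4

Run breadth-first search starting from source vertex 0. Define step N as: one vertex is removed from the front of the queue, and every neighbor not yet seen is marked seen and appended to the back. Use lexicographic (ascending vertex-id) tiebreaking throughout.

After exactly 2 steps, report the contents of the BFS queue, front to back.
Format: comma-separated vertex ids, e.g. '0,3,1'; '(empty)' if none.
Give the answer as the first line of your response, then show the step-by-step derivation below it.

2,3,4

step 1: dequeue 0; queue=[1]; order=0
step 2: dequeue 1; queue=[2,3,4]; order=0,1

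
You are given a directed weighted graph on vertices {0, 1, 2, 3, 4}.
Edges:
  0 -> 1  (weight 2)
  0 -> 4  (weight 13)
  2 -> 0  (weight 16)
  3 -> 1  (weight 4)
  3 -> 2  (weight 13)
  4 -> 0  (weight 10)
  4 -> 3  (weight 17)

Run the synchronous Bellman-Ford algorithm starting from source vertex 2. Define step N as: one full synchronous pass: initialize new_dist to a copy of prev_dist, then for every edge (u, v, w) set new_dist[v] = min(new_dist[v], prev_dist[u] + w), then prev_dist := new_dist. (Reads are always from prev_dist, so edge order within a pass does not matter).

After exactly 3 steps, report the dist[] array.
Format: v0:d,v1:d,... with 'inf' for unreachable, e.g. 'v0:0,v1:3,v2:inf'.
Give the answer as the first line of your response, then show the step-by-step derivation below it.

v0:16,v1:18,v2:0,v3:46,v4:29

step 1: dist = v0:16,v1:inf,v2:0,v3:inf,v4:inf
step 2: dist = v0:16,v1:18,v2:0,v3:inf,v4:29
step 3: dist = v0:16,v1:18,v2:0,v3:46,v4:29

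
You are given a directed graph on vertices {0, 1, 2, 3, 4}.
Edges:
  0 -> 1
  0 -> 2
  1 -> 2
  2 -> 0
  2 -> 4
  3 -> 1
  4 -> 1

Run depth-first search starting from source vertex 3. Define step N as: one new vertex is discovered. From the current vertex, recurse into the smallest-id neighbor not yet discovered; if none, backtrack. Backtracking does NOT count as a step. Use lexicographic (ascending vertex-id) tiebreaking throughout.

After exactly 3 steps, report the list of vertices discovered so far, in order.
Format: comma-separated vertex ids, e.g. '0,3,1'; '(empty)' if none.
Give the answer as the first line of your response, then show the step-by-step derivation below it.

3,1,2

step 1: discover 3; path=3; order=3
step 2: discover 1; path=3>1; order=3,1
step 3: discover 2; path=3>1>2; order=3,1,2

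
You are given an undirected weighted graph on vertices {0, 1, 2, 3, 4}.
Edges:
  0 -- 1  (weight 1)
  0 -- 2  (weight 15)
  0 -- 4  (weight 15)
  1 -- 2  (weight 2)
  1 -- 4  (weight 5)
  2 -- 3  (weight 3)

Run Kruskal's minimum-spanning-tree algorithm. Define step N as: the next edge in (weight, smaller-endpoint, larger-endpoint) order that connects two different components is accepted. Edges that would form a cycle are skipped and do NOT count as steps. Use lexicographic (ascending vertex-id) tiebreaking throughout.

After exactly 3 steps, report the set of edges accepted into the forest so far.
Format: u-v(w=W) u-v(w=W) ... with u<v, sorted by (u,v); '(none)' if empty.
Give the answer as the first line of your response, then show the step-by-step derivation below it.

0-1(w=1) 1-2(w=2) 2-3(w=3)

step 1: add edge 0-1 (w=1); MST = {0-1(w=1)}
step 2: add edge 1-2 (w=2); MST = {0-1(w=1) 1-2(w=2)}
step 3: add edge 2-3 (w=3); MST = {0-1(w=1) 1-2(w=2) 2-3(w=3)}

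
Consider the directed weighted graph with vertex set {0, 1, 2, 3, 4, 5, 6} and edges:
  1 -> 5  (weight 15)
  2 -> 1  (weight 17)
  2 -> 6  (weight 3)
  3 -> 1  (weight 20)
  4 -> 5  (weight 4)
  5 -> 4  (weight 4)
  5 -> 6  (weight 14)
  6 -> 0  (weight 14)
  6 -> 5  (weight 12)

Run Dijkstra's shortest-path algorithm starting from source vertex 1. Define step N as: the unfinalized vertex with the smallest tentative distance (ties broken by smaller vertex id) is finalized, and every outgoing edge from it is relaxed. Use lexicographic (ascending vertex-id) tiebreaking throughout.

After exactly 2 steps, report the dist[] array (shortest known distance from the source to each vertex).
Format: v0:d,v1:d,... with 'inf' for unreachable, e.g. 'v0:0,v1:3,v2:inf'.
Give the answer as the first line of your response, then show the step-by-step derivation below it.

v0:inf,v1:0,v2:inf,v3:inf,v4:19,v5:15,v6:29

step 1: dist = v0:inf,v1:0,v2:inf,v3:inf,v4:inf,v5:15,v6:inf
step 2: dist = v0:inf,v1:0,v2:inf,v3:inf,v4:19,v5:15,v6:29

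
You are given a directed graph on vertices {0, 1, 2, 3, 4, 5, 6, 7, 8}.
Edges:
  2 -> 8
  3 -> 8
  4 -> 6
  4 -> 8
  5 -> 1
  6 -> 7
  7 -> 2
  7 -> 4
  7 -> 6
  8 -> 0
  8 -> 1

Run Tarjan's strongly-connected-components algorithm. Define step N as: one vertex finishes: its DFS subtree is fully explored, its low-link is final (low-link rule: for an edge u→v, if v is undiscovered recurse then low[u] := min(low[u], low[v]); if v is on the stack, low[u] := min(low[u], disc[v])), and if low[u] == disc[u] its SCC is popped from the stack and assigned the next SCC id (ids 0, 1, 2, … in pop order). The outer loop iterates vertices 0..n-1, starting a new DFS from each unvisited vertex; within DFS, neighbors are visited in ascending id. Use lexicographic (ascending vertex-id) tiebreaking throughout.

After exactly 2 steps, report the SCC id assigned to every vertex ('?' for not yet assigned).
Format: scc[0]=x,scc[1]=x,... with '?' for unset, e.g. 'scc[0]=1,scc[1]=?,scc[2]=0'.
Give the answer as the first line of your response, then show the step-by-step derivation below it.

scc[0]=0,scc[1]=1,scc[2]=?,scc[3]=?,scc[4]=?,scc[5]=?,scc[6]=?,scc[7]=?,scc[8]=?

step 1: low=(low[0]=0,low[1]=?,low[2]=?,low[3]=?,low[4]=?,low[5]=?,low[6]=?,low[7]=?,low[8]=?); scc=(scc[0]=0,scc[1]=?,scc[2]=?,scc[3]=?,scc[4]=?,scc[5]=?,scc[6]=?,scc[7]=?,scc[8]=?)
step 2: low=(low[0]=0,low[1]=1,low[2]=?,low[3]=?,low[4]=?,low[5]=?,low[6]=?,low[7]=?,low[8]=?); scc=(scc[0]=0,scc[1]=1,scc[2]=?,scc[3]=?,scc[4]=?,scc[5]=?,scc[6]=?,scc[7]=?,scc[8]=?)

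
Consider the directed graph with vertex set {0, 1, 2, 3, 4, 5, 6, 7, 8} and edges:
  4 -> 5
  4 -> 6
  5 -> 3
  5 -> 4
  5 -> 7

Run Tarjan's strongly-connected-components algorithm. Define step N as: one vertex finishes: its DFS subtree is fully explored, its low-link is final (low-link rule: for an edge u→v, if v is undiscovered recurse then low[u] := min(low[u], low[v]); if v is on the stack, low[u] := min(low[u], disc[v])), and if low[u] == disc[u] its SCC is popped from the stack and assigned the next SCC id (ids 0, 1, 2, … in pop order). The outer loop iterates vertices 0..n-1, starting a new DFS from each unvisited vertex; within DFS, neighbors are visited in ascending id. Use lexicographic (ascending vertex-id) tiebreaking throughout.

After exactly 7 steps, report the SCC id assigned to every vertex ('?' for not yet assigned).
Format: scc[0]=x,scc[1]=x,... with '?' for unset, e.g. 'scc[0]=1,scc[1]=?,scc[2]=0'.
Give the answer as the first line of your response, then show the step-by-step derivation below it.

scc[0]=0,scc[1]=1,scc[2]=2,scc[3]=3,scc[4]=?,scc[5]=?,scc[6]=5,scc[7]=4,scc[8]=?

step 1: low=(low[0]=0,low[1]=?,low[2]=?,low[3]=?,low[4]=?,low[5]=?,low[6]=?,low[7]=?,low[8]=?); scc=(scc[0]=0,scc[1]=?,scc[2]=?,scc[3]=?,scc[4]=?,scc[5]=?,scc[6]=?,scc[7]=?,scc[8]=?)
step 2: low=(low[0]=0,low[1]=1,low[2]=?,low[3]=?,low[4]=?,low[5]=?,low[6]=?,low[7]=?,low[8]=?); scc=(scc[0]=0,scc[1]=1,scc[2]=?,scc[3]=?,scc[4]=?,scc[5]=?,scc[6]=?,scc[7]=?,scc[8]=?)
step 3: low=(low[0]=0,low[1]=1,low[2]=2,low[3]=?,low[4]=?,low[5]=?,low[6]=?,low[7]=?,low[8]=?); scc=(scc[0]=0,scc[1]=1,scc[2]=2,scc[3]=?,scc[4]=?,scc[5]=?,scc[6]=?,scc[7]=?,scc[8]=?)
step 4: low=(low[0]=0,low[1]=1,low[2]=2,low[3]=3,low[4]=?,low[5]=?,low[6]=?,low[7]=?,low[8]=?); scc=(scc[0]=0,scc[1]=1,scc[2]=2,scc[3]=3,scc[4]=?,scc[5]=?,scc[6]=?,scc[7]=?,scc[8]=?)
step 5: low=(low[0]=0,low[1]=1,low[2]=2,low[3]=3,low[4]=4,low[5]=4,low[6]=?,low[7]=6,low[8]=?); scc=(scc[0]=0,scc[1]=1,scc[2]=2,scc[3]=3,scc[4]=?,scc[5]=?,scc[6]=?,scc[7]=4,scc[8]=?)
step 6: low=(low[0]=0,low[1]=1,low[2]=2,low[3]=3,low[4]=4,low[5]=4,low[6]=?,low[7]=6,low[8]=?); scc=(scc[0]=0,scc[1]=1,scc[2]=2,scc[3]=3,scc[4]=?,scc[5]=?,scc[6]=?,scc[7]=4,scc[8]=?)
step 7: low=(low[0]=0,low[1]=1,low[2]=2,low[3]=3,low[4]=4,low[5]=4,low[6]=7,low[7]=6,low[8]=?); scc=(scc[0]=0,scc[1]=1,scc[2]=2,scc[3]=3,scc[4]=?,scc[5]=?,scc[6]=5,scc[7]=4,scc[8]=?)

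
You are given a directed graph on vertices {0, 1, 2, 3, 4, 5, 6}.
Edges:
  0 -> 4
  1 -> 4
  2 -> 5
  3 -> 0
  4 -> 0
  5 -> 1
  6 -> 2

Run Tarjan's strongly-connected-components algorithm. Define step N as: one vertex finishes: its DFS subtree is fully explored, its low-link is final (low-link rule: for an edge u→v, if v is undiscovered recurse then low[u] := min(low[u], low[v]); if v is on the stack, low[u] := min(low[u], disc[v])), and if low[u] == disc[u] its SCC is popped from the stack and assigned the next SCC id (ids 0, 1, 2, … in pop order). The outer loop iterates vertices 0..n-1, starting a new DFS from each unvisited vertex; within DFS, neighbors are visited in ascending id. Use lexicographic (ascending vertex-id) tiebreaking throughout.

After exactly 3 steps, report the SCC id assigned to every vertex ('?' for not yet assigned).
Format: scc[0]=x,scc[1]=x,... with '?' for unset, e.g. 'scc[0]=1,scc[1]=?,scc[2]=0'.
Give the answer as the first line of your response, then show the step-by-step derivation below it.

scc[0]=0,scc[1]=1,scc[2]=?,scc[3]=?,scc[4]=0,scc[5]=?,scc[6]=?

step 1: low=(low[0]=0,low[1]=?,low[2]=?,low[3]=?,low[4]=0,low[5]=?,low[6]=?); scc=(scc[0]=?,scc[1]=?,scc[2]=?,scc[3]=?,scc[4]=?,scc[5]=?,scc[6]=?)
step 2: low=(low[0]=0,low[1]=?,low[2]=?,low[3]=?,low[4]=0,low[5]=?,low[6]=?); scc=(scc[0]=0,scc[1]=?,scc[2]=?,scc[3]=?,scc[4]=0,scc[5]=?,scc[6]=?)
step 3: low=(low[0]=0,low[1]=2,low[2]=?,low[3]=?,low[4]=0,low[5]=?,low[6]=?); scc=(scc[0]=0,scc[1]=1,scc[2]=?,scc[3]=?,scc[4]=0,scc[5]=?,scc[6]=?)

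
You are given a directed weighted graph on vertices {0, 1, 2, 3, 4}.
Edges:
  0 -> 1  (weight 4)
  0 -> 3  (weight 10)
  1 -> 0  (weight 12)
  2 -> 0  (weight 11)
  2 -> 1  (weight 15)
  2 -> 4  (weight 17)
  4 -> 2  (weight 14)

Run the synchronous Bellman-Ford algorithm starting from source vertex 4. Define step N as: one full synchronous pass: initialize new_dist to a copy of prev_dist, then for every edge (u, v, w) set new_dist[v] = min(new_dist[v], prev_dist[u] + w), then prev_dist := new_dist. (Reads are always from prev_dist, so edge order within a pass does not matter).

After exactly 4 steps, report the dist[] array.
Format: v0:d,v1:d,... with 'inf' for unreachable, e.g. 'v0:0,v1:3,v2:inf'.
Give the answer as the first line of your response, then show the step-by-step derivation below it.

v0:25,v1:29,v2:14,v3:35,v4:0

step 1: dist = v0:inf,v1:inf,v2:14,v3:inf,v4:0
step 2: dist = v0:25,v1:29,v2:14,v3:inf,v4:0
step 3: dist = v0:25,v1:29,v2:14,v3:35,v4:0
step 4: dist = v0:25,v1:29,v2:14,v3:35,v4:0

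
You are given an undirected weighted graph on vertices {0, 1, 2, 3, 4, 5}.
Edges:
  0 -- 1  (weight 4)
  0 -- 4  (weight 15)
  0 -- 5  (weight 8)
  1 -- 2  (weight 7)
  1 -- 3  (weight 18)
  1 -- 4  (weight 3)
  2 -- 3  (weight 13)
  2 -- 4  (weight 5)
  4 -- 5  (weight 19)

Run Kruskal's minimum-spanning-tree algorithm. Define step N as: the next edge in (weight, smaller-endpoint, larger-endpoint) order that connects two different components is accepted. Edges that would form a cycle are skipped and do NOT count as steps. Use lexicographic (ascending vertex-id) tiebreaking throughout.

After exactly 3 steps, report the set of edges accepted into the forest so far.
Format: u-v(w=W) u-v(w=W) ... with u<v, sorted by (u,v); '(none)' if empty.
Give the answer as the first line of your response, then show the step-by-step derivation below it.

0-1(w=4) 1-4(w=3) 2-4(w=5)

step 1: add edge 1-4 (w=3); MST = {1-4(w=3)}
step 2: add edge 0-1 (w=4); MST = {0-1(w=4) 1-4(w=3)}
step 3: add edge 2-4 (w=5); MST = {0-1(w=4) 1-4(w=3) 2-4(w=5)}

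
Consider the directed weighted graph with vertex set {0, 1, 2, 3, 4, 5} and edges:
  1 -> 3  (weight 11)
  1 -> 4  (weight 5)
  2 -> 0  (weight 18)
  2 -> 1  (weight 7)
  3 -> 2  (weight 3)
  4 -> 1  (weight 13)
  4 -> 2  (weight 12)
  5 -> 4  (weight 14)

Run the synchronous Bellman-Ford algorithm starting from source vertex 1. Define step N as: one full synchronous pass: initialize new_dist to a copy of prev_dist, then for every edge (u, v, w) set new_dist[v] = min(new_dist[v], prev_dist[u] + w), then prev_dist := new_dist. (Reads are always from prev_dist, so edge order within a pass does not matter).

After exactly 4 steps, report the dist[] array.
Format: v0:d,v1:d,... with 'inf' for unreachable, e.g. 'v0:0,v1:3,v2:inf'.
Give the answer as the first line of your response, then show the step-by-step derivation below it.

v0:32,v1:0,v2:14,v3:11,v4:5,v5:inf

step 1: dist = v0:inf,v1:0,v2:inf,v3:11,v4:5,v5:inf
step 2: dist = v0:inf,v1:0,v2:14,v3:11,v4:5,v5:inf
step 3: dist = v0:32,v1:0,v2:14,v3:11,v4:5,v5:inf
step 4: dist = v0:32,v1:0,v2:14,v3:11,v4:5,v5:inf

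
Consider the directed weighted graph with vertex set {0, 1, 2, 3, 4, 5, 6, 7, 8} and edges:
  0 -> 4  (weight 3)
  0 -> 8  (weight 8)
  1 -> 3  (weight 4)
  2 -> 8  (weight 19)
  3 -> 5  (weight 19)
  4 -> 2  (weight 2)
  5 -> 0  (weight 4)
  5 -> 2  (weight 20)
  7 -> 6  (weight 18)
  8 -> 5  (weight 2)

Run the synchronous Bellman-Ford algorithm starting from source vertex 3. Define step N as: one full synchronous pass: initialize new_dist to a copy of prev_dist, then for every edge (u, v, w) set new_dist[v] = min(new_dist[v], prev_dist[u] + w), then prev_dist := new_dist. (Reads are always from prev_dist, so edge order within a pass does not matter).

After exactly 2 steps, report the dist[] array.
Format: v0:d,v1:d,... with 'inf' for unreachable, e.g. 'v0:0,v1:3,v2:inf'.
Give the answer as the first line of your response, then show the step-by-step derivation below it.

v0:23,v1:inf,v2:39,v3:0,v4:inf,v5:19,v6:inf,v7:inf,v8:inf

step 1: dist = v0:inf,v1:inf,v2:inf,v3:0,v4:inf,v5:19,v6:inf,v7:inf,v8:inf
step 2: dist = v0:23,v1:inf,v2:39,v3:0,v4:inf,v5:19,v6:inf,v7:inf,v8:inf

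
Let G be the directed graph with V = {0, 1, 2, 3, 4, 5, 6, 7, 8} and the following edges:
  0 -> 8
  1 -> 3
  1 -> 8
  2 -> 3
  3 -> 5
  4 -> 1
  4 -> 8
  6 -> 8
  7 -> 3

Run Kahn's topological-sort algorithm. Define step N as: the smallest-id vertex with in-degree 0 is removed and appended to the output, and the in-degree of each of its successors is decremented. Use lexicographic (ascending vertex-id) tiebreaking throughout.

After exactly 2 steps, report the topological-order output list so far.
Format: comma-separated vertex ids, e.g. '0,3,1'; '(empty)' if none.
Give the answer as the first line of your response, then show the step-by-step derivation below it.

0,2

step 1: output 0; order=[0]; indeg=(0,1,0,3,0,1,0,0,3)
step 2: output 2; order=[0,2]; indeg=(0,1,0,2,0,1,0,0,3)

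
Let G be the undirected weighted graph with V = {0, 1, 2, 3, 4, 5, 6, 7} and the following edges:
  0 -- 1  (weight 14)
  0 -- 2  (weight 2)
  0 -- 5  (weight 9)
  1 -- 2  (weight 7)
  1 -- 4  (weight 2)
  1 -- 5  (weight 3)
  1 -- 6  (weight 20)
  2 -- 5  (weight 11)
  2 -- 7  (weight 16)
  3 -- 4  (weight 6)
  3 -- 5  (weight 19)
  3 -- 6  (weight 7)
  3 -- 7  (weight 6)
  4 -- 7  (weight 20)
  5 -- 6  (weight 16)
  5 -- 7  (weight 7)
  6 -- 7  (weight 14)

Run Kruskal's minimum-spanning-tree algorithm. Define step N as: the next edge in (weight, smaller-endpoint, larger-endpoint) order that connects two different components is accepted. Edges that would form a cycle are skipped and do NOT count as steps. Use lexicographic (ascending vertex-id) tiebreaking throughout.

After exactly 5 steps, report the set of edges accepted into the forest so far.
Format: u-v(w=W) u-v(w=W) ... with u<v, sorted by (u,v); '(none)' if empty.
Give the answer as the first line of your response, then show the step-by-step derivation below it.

0-2(w=2) 1-4(w=2) 1-5(w=3) 3-4(w=6) 3-7(w=6)

step 1: add edge 0-2 (w=2); MST = {0-2(w=2)}
step 2: add edge 1-4 (w=2); MST = {0-2(w=2) 1-4(w=2)}
step 3: add edge 1-5 (w=3); MST = {0-2(w=2) 1-4(w=2) 1-5(w=3)}
step 4: add edge 3-4 (w=6); MST = {0-2(w=2) 1-4(w=2) 1-5(w=3) 3-4(w=6)}
step 5: add edge 3-7 (w=6); MST = {0-2(w=2) 1-4(w=2) 1-5(w=3) 3-4(w=6) 3-7(w=6)}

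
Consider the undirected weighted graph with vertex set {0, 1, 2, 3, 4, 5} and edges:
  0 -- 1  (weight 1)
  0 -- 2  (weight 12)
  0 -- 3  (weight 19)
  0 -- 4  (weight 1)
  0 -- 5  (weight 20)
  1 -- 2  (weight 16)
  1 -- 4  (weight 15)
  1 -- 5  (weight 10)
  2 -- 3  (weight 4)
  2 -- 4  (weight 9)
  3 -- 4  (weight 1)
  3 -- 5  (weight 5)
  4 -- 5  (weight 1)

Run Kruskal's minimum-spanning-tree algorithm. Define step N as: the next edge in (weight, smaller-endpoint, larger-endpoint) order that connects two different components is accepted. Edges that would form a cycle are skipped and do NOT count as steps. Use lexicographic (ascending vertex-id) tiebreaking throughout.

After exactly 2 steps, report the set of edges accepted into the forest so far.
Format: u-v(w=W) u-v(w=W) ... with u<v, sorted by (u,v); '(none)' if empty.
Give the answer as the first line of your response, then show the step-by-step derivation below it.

0-1(w=1) 0-4(w=1)

step 1: add edge 0-1 (w=1); MST = {0-1(w=1)}
step 2: add edge 0-4 (w=1); MST = {0-1(w=1) 0-4(w=1)}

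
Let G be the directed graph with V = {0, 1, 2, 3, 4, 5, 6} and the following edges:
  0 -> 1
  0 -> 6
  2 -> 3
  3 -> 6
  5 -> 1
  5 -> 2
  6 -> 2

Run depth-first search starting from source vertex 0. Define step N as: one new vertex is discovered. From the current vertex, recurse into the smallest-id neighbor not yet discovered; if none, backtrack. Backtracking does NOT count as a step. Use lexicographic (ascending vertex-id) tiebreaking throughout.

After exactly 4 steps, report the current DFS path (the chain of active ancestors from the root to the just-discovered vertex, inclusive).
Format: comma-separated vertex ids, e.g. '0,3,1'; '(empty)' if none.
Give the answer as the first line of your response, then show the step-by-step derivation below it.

0,6,2

step 1: discover 0; path=0; order=0
step 2: discover 1; path=0>1; order=0,1
step 3: discover 6; path=0>6; order=0,1,6
step 4: discover 2; path=0>6>2; order=0,1,6,2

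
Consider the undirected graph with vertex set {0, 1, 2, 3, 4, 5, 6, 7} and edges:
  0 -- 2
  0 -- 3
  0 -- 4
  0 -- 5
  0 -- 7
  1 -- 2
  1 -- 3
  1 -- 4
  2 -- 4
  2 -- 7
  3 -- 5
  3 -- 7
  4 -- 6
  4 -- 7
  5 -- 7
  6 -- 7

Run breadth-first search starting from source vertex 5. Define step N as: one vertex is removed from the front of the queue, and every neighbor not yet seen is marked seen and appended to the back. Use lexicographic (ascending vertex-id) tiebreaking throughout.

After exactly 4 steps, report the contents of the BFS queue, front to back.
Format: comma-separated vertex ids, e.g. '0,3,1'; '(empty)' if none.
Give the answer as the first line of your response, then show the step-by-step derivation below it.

2,4,1,6

step 1: dequeue 5; queue=[0,3,7]; order=5
step 2: dequeue 0; queue=[3,7,2,4]; order=5,0
step 3: dequeue 3; queue=[7,2,4,1]; order=5,0,3
step 4: dequeue 7; queue=[2,4,1,6]; order=5,0,3,7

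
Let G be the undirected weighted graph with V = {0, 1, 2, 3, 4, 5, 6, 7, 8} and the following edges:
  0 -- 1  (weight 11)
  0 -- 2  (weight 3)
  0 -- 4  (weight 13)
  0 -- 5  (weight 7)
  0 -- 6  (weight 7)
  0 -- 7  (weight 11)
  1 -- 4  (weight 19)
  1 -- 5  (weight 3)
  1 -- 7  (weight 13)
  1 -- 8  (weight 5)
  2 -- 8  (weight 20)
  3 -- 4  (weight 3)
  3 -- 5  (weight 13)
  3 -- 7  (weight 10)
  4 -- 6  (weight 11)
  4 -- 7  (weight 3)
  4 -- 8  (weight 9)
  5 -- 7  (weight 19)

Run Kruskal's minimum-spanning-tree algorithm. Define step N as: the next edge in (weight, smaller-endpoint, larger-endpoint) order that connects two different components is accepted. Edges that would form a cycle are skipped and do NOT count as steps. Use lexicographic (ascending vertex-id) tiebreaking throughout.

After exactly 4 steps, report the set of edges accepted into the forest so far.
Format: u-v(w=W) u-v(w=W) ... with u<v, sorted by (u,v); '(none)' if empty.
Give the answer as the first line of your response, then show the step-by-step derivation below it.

0-2(w=3) 1-5(w=3) 3-4(w=3) 4-7(w=3)

step 1: add edge 0-2 (w=3); MST = {0-2(w=3)}
step 2: add edge 1-5 (w=3); MST = {0-2(w=3) 1-5(w=3)}
step 3: add edge 3-4 (w=3); MST = {0-2(w=3) 1-5(w=3) 3-4(w=3)}
step 4: add edge 4-7 (w=3); MST = {0-2(w=3) 1-5(w=3) 3-4(w=3) 4-7(w=3)}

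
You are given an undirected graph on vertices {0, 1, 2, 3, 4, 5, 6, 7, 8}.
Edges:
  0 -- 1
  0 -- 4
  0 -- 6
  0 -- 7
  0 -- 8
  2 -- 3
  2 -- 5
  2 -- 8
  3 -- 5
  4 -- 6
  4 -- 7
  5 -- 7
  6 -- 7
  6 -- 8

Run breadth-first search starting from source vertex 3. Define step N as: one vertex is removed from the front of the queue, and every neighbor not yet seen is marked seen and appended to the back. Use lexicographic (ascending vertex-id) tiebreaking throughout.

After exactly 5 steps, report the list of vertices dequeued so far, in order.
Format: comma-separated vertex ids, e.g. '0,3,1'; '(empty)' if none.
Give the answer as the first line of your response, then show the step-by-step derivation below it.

3,2,5,8,7

step 1: dequeue 3; queue=[2,5]; order=3
step 2: dequeue 2; queue=[5,8]; order=3,2
step 3: dequeue 5; queue=[8,7]; order=3,2,5
step 4: dequeue 8; queue=[7,0,6]; order=3,2,5,8
step 5: dequeue 7; queue=[0,6,4]; order=3,2,5,8,7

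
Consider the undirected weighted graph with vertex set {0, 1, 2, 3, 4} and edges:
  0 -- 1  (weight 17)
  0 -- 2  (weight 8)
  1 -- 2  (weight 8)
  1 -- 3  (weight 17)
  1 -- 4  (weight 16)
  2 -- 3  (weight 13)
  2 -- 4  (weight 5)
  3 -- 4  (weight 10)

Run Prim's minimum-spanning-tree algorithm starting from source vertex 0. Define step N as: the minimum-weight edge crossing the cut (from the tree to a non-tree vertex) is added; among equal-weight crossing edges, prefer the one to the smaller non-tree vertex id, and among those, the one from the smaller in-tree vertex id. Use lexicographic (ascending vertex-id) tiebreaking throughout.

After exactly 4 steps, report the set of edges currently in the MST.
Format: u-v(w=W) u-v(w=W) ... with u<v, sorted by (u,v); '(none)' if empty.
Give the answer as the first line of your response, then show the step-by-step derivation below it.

0-2(w=8) 1-2(w=8) 2-4(w=5) 3-4(w=10)

step 1: add edge 0-2 (w=8); MST = {0-2(w=8)}
step 2: add edge 2-4 (w=5); MST = {0-2(w=8) 2-4(w=5)}
step 3: add edge 1-2 (w=8); MST = {0-2(w=8) 1-2(w=8) 2-4(w=5)}
step 4: add edge 3-4 (w=10); MST = {0-2(w=8) 1-2(w=8) 2-4(w=5) 3-4(w=10)}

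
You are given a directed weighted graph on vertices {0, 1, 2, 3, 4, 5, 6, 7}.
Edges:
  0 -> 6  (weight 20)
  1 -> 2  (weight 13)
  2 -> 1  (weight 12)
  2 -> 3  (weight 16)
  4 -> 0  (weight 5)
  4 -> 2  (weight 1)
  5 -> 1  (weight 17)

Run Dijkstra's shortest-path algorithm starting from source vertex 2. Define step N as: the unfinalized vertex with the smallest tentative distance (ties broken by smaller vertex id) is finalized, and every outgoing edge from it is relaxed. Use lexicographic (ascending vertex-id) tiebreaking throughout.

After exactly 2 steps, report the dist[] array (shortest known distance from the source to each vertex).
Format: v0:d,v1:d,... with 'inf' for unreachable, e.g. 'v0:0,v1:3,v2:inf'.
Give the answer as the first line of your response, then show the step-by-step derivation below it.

v0:inf,v1:12,v2:0,v3:16,v4:inf,v5:inf,v6:inf,v7:inf

step 1: dist = v0:inf,v1:12,v2:0,v3:16,v4:inf,v5:inf,v6:inf,v7:inf
step 2: dist = v0:inf,v1:12,v2:0,v3:16,v4:inf,v5:inf,v6:inf,v7:inf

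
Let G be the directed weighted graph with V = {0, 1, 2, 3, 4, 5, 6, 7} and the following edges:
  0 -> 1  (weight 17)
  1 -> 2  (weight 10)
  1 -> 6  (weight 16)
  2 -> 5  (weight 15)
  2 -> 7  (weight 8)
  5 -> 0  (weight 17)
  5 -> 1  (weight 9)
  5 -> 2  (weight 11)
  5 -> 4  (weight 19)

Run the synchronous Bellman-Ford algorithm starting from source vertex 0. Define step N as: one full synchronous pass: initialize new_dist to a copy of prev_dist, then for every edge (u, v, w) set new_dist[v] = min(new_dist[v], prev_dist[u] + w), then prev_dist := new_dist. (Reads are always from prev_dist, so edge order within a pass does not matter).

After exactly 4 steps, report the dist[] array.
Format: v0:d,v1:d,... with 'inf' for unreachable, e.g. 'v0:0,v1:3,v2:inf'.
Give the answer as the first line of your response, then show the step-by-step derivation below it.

v0:0,v1:17,v2:27,v3:inf,v4:61,v5:42,v6:33,v7:35

step 1: dist = v0:0,v1:17,v2:inf,v3:inf,v4:inf,v5:inf,v6:inf,v7:inf
step 2: dist = v0:0,v1:17,v2:27,v3:inf,v4:inf,v5:inf,v6:33,v7:inf
step 3: dist = v0:0,v1:17,v2:27,v3:inf,v4:inf,v5:42,v6:33,v7:35
step 4: dist = v0:0,v1:17,v2:27,v3:inf,v4:61,v5:42,v6:33,v7:35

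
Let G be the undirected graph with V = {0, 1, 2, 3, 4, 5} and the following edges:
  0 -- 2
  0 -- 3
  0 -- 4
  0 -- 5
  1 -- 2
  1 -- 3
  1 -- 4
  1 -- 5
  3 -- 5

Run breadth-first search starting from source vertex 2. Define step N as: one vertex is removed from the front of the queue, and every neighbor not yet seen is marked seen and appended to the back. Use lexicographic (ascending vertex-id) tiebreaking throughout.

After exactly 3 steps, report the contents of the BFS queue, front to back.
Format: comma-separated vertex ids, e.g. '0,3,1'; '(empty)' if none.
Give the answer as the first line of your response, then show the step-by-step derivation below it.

3,4,5

step 1: dequeue 2; queue=[0,1]; order=2
step 2: dequeue 0; queue=[1,3,4,5]; order=2,0
step 3: dequeue 1; queue=[3,4,5]; order=2,0,1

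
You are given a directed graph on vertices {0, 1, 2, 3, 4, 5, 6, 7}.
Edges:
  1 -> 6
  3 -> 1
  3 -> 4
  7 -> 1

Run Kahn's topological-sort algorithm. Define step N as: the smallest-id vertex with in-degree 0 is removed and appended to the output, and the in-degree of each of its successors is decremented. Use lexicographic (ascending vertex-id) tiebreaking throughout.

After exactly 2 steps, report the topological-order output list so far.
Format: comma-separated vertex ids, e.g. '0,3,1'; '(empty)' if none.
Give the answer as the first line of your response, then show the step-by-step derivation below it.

0,2

step 1: output 0; order=[0]; indeg=(0,2,0,0,1,0,1,0)
step 2: output 2; order=[0,2]; indeg=(0,2,0,0,1,0,1,0)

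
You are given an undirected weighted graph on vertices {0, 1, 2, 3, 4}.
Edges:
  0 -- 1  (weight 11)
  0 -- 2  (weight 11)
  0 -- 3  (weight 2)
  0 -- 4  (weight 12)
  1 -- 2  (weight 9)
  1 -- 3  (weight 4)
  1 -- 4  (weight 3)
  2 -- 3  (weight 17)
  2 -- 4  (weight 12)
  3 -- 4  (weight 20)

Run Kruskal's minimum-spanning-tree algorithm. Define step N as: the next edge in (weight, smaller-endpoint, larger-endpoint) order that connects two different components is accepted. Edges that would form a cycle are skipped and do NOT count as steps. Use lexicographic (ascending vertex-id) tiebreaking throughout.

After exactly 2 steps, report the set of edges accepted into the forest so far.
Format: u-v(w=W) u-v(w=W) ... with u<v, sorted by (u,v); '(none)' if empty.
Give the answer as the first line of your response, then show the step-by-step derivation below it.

0-3(w=2) 1-4(w=3)

step 1: add edge 0-3 (w=2); MST = {0-3(w=2)}
step 2: add edge 1-4 (w=3); MST = {0-3(w=2) 1-4(w=3)}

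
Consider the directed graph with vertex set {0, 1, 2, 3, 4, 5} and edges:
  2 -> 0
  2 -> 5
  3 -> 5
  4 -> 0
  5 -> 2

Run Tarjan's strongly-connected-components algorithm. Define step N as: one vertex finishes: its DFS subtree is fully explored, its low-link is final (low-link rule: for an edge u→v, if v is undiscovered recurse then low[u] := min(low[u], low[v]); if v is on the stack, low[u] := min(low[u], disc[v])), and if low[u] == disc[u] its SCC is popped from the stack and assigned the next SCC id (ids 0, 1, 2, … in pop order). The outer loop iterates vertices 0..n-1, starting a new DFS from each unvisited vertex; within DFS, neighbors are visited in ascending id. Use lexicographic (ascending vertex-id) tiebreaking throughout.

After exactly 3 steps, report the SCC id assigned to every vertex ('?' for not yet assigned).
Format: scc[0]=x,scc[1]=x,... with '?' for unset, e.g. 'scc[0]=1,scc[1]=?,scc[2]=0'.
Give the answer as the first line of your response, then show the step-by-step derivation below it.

scc[0]=0,scc[1]=1,scc[2]=?,scc[3]=?,scc[4]=?,scc[5]=?

step 1: low=(low[0]=0,low[1]=?,low[2]=?,low[3]=?,low[4]=?,low[5]=?); scc=(scc[0]=0,scc[1]=?,scc[2]=?,scc[3]=?,scc[4]=?,scc[5]=?)
step 2: low=(low[0]=0,low[1]=1,low[2]=?,low[3]=?,low[4]=?,low[5]=?); scc=(scc[0]=0,scc[1]=1,scc[2]=?,scc[3]=?,scc[4]=?,scc[5]=?)
step 3: low=(low[0]=0,low[1]=1,low[2]=2,low[3]=?,low[4]=?,low[5]=2); scc=(scc[0]=0,scc[1]=1,scc[2]=?,scc[3]=?,scc[4]=?,scc[5]=?)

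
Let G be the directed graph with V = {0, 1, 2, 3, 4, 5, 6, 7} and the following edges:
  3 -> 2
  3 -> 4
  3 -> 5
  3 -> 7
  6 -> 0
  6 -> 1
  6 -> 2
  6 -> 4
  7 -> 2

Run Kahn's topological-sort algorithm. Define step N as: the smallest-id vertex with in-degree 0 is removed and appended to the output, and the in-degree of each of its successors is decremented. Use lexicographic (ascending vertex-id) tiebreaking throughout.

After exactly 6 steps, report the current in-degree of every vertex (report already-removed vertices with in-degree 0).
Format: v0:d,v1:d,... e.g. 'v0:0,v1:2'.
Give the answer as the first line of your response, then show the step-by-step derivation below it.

v0:0,v1:0,v2:1,v3:0,v4:0,v5:0,v6:0,v7:0

step 1: output 3; order=[3]; indeg=(1,1,2,0,1,0,0,0)
step 2: output 5; order=[3,5]; indeg=(1,1,2,0,1,0,0,0)
step 3: output 6; order=[3,5,6]; indeg=(0,0,1,0,0,0,0,0)
step 4: output 0; order=[3,5,6,0]; indeg=(0,0,1,0,0,0,0,0)
step 5: output 1; order=[3,5,6,0,1]; indeg=(0,0,1,0,0,0,0,0)
step 6: output 4; order=[3,5,6,0,1,4]; indeg=(0,0,1,0,0,0,0,0)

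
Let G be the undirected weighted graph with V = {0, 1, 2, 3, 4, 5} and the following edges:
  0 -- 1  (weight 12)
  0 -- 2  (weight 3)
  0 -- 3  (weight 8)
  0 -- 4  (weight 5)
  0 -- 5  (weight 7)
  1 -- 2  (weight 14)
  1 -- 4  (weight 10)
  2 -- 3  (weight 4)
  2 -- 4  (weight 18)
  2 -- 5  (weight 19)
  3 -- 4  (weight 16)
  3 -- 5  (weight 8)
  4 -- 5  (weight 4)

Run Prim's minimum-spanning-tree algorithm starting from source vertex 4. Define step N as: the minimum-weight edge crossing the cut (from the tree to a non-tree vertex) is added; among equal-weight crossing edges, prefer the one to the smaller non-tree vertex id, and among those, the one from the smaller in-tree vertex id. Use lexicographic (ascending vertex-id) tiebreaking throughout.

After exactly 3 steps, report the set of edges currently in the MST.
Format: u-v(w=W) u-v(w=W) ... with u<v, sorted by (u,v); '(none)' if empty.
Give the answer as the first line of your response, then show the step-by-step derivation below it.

0-2(w=3) 0-4(w=5) 4-5(w=4)

step 1: add edge 4-5 (w=4); MST = {4-5(w=4)}
step 2: add edge 0-4 (w=5); MST = {0-4(w=5) 4-5(w=4)}
step 3: add edge 0-2 (w=3); MST = {0-2(w=3) 0-4(w=5) 4-5(w=4)}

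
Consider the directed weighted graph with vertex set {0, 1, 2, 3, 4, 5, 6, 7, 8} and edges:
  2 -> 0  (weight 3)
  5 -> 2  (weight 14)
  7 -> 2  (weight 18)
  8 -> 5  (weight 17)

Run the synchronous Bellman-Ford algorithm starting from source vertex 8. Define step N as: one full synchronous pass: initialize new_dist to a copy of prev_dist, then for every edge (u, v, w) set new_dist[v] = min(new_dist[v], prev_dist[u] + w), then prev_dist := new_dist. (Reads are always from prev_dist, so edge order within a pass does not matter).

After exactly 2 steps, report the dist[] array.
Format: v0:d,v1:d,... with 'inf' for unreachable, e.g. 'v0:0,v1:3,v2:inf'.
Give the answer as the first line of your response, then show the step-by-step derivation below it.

v0:inf,v1:inf,v2:31,v3:inf,v4:inf,v5:17,v6:inf,v7:inf,v8:0

step 1: dist = v0:inf,v1:inf,v2:inf,v3:inf,v4:inf,v5:17,v6:inf,v7:inf,v8:0
step 2: dist = v0:inf,v1:inf,v2:31,v3:inf,v4:inf,v5:17,v6:inf,v7:inf,v8:0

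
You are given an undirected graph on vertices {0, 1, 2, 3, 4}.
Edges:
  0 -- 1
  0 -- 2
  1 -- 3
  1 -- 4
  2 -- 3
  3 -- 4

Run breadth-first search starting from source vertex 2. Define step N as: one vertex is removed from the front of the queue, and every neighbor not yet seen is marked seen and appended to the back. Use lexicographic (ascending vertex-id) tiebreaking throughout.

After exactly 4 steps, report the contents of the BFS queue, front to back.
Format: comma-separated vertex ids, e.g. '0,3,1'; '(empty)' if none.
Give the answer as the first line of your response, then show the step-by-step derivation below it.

4

step 1: dequeue 2; queue=[0,3]; order=2
step 2: dequeue 0; queue=[3,1]; order=2,0
step 3: dequeue 3; queue=[1,4]; order=2,0,3
step 4: dequeue 1; queue=[4]; order=2,0,3,1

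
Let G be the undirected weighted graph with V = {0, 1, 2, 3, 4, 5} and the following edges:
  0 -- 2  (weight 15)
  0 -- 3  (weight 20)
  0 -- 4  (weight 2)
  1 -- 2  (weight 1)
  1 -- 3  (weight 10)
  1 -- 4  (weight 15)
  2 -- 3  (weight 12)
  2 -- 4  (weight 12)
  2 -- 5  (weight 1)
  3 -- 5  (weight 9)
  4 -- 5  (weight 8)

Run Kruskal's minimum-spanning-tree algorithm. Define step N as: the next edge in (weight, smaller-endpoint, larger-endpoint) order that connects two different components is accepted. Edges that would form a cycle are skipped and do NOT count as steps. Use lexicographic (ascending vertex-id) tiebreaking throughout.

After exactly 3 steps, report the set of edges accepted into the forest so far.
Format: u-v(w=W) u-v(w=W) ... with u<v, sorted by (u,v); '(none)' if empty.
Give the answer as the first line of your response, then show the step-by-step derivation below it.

0-4(w=2) 1-2(w=1) 2-5(w=1)

step 1: add edge 1-2 (w=1); MST = {1-2(w=1)}
step 2: add edge 2-5 (w=1); MST = {1-2(w=1) 2-5(w=1)}
step 3: add edge 0-4 (w=2); MST = {0-4(w=2) 1-2(w=1) 2-5(w=1)}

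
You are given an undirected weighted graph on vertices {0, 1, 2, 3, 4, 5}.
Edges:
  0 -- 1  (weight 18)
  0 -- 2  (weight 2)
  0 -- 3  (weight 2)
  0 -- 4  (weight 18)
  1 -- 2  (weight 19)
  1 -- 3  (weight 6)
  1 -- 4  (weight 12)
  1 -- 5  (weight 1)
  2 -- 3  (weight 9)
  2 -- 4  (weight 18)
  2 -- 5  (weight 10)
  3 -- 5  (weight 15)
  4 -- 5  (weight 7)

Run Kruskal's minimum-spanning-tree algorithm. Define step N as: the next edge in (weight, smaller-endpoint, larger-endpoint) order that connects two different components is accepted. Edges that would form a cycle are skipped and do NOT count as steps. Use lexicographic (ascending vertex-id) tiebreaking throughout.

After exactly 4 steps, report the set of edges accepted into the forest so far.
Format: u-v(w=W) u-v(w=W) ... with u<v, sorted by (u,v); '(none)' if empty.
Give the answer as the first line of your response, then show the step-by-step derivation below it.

0-2(w=2) 0-3(w=2) 1-3(w=6) 1-5(w=1)

step 1: add edge 1-5 (w=1); MST = {1-5(w=1)}
step 2: add edge 0-2 (w=2); MST = {0-2(w=2) 1-5(w=1)}
step 3: add edge 0-3 (w=2); MST = {0-2(w=2) 0-3(w=2) 1-5(w=1)}
step 4: add edge 1-3 (w=6); MST = {0-2(w=2) 0-3(w=2) 1-3(w=6) 1-5(w=1)}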